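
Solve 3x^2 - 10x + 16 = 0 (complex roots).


disc = (-10)^2 - 4*3*16 = 100 - 192 = -92
sqrt(|disc|) = sqrt(92) = 9.5917
Real part = 10/(2*3) = 1.6667
Imag part = 9.5917/(2*3) = 1.5986

1.6667 ± 1.5986i


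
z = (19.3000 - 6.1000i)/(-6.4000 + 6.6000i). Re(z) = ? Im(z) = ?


Multiply by conjugate: (19.3000 - 6.1000i)(-6.4000 - 6.6000i) / ((-6.4)^2 + 6.6^2)
Numerator real = 19.3*(-6.4) - (6.1)*6.6 = -163.78
Numerator imag = -6.1*(-6.4) - 19.3*6.6 = -88.34
Denominator = 84.52
Re(z) = -163.78/84.52 = -1.9378
Im(z) = -88.34/84.52 = -1.0452

Re(z) = -1.9378, Im(z) = -1.0452


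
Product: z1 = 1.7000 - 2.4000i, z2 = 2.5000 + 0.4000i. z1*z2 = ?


Real = 1.7*2.5 - (-2.4)*0.4 = 4.25 - (-0.96) = 5.21
Imag = 1.7*0.4 + 2.5*(-2.4) = 0.68 - (6) = -5.32

5.2100 - 5.3200i


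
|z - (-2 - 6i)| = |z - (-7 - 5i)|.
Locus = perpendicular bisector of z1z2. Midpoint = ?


Equal distances means the locus is the perpendicular bisector of z1 and z2.
Midpoint = ((-2+(-7))/2, (-6+(-5))/2) = (-4.5000, -5.5000)

Perpendicular bisector through (-4.5000, -5.5000)


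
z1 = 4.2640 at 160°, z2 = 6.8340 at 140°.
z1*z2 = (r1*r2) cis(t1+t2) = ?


r = 4.2640 * 6.8340 = 29.1402
theta = 160° + 140° = 300° = 300° (mod 360)

29.1402 cis(300°)


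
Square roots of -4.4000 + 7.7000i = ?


|z| = sqrt(19.36+59.29) = 8.8685
sqrt((|z|+a)/2) = sqrt((8.8685+(-4.4))/2) = sqrt(2.2342) = 1.4947
sqrt((|z|-a)/2) = sqrt((8.8685-(-4.4))/2) = sqrt(6.6342) = 2.5757

±(1.4947 + 2.5757i) i.e. 1.4947 + 2.5757i and -1.4947 - 2.5757i


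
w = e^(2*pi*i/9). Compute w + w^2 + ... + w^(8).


With w = e^(2*pi*i/9), all 9 of the 9th roots of unity w^0 = 1, w, ..., w^(8) sum to 0: 1 + w + ... + w^(8) = (1 - w^9)/(1 - w) = 0 since w^9 = 1, w ≠ 1.
Removing the root 1: w + w^2 + ... + w^(8) = 0 - 1 = -1

Sum = -1


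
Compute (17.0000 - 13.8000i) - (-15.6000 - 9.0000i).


Real: 17 + 15.6 = 32.6
Imag: -13.8 + 9 = -4.8

32.6000 - 4.8000i


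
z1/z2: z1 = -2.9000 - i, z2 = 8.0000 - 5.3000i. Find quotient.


Conjugate of z2 = 8.0000 + 5.3000i
Numerator: (-2.9000 - i)(8.0000 + 5.3000i) = -17.9000 - 23.3700i
Denominator: 8^2 + (-5.3)^2 = 92.09
Result = (-17.9000 - 23.3700i)/92.09

-0.1944 - 0.2538i


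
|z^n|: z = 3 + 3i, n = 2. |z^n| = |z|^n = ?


|z| = sqrt(9+9) = sqrt(18) = 4.2426
|z^2| = |z|^2 = (sqrt(18))^2 = 18

|z^2| = 18


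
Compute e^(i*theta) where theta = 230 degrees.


cos(230°) = -0.6428
sin(230°) = -0.7660

e^(i*230°) = -0.6428 - 0.7660i


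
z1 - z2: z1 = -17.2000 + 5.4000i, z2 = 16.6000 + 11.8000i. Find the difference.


Real: -17.2 - 16.6 = -33.8
Imag: 5.4 - 11.8 = -6.4

-33.8000 - 6.4000i


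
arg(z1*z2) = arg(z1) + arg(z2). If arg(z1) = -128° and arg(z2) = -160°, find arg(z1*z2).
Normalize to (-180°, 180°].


arg(z1*z2) = -128° - 160° = -288°
Normalized to (-180°, 180°]: 72°

72°


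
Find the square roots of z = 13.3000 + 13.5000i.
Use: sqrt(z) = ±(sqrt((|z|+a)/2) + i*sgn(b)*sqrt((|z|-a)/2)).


|z| = sqrt(176.89+182.25) = 18.9510
sqrt((|z|+a)/2) = sqrt((18.9510+13.3)/2) = sqrt(16.1255) = 4.0157
sqrt((|z|-a)/2) = sqrt((18.9510-13.3)/2) = sqrt(2.8255) = 1.6809

±(4.0157 + 1.6809i) i.e. 4.0157 + 1.6809i and -4.0157 - 1.6809i


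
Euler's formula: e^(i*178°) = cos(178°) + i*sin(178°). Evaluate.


cos(178°) = -0.9994
sin(178°) = 0.0349

e^(i*178°) = -0.9994 + 0.0349i


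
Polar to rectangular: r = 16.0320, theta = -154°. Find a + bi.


a = 16.0320*cos(-154°) = 16.0320*(-0.898794) = -14.4095
b = 16.0320*sin(-154°) = 16.0320*(-0.438371) = -7.0280

-14.4095 - 7.0280i


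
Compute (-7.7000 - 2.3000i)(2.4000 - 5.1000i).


Real = -7.7*2.4 - (-2.3)*(-5.1) = -18.48 - 11.73 = -30.21
Imag = -7.7*(-5.1) + 2.4*(-2.3) = 39.27 - (5.52) = 33.75

-30.2100 + 33.7500i


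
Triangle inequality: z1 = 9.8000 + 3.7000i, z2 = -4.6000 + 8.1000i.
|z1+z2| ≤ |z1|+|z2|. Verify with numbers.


|z1| = sqrt(9.8^2 + 3.7^2) = sqrt(109.73) = 10.4752
|z2| = sqrt((-4.6)^2 + 8.1^2) = sqrt(86.77) = 9.3150
z1+z2 = 5.2000 + 11.8000i
|z1+z2| = sqrt(166.28) = 12.8950
|z1|+|z2| = 10.4752 + 9.3150 = 19.7902

|z1+z2| = 12.8950 ≤ |z1|+|z2| = 19.7902 (verified)


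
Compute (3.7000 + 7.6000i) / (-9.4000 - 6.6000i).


Conjugate of z2 = -9.4000 + 6.6000i
Numerator: (3.7000 + 7.6000i)(-9.4000 + 6.6000i) = -84.9400 - 47.0200i
Denominator: (-9.4)^2 + (-6.6)^2 = 131.92
Result = (-84.9400 - 47.0200i)/131.92

-0.6439 - 0.3564i


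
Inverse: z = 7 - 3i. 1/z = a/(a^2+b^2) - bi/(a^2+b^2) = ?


|z|^2 = 49+9 = 58
1/z = (7 + 3i)/58

1/z = 0.1207 + 0.0517i


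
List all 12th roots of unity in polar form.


The 12th roots of unity are cis(360k/12°) for k=0..11
Angle step = 360/12 = 30°
Primitive root: cis(30°)
Primitive root = 0.8660 + 0.5000i

12 roots at angles: 0°, 30°, 60°, 90°, 120°, 150°, 180°, 210°, 240°, 270°, 300°, 330°


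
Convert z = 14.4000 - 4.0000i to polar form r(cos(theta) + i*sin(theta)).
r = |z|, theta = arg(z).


r = sqrt(207.36+16) = sqrt(223.36) = 14.9452
theta = atan2(-4, 14.4) = -15.5241 degrees

r = 14.9452, theta = -15.5241 degrees


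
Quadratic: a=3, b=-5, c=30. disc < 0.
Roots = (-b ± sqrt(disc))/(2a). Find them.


disc = (-5)^2 - 4*3*30 = 25 - 360 = -335
sqrt(|disc|) = sqrt(335) = 18.3030
Real part = 5/(2*3) = 0.8333
Imag part = 18.3030/(2*3) = 3.0505

0.8333 ± 3.0505i


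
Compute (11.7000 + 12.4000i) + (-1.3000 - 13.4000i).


Real: 11.7 - 1.3 = 10.4
Imag: 12.4 - 13.4 = -1

10.4000 - i


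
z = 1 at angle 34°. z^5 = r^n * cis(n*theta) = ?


r^5 = 1^5 = 1
n*theta = 5*34° = 170° = 170° (mod 360)
a = 1*cos(170°) = -0.9848
b = 1*sin(170°) = 0.1736

1 cis(170°) = -0.9848 + 0.1736i


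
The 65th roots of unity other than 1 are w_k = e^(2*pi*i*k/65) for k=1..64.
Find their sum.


With w = e^(2*pi*i/65), all 65 of the 65th roots of unity w^0 = 1, w, ..., w^(64) sum to 0: 1 + w + ... + w^(64) = (1 - w^65)/(1 - w) = 0 since w^65 = 1, w ≠ 1.
Removing the root 1: w + w^2 + ... + w^(64) = 0 - 1 = -1

Sum = -1


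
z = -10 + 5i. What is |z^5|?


|z| = sqrt(100+25) = sqrt(125) = 11.1803
|z^5| = |z|^5 = (sqrt(125))^5 = 125^2 * sqrt(125) = 15625*sqrt(125)

|z^5| = 15625*sqrt(125) ≈ 174692.8107


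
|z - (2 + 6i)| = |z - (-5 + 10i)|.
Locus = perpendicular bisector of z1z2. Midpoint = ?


Equal distances means the locus is the perpendicular bisector of z1 and z2.
Midpoint = ((2+(-5))/2, (6+10)/2) = (-1.5000, 8.0000)

Perpendicular bisector through (-1.5000, 8.0000)


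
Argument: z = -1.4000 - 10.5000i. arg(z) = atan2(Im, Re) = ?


Re = -1.4, Im = -10.5
arg = atan2(-10.5, -1.4) = -97.5946 degrees

arg(z) = -97.5946 degrees


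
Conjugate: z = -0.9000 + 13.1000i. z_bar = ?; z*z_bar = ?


z_bar = -0.9000 - 13.1000i
z*z_bar = (-0.9)^2 + 13.1^2 = 0.81 + 171.61 = 172.42

z_bar = -0.9000 - 13.1000i, z*z_bar = 172.42


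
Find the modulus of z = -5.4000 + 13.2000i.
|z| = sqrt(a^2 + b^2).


|z| = sqrt((-5.4)^2 + 13.2^2) = sqrt(29.16 + 174.24) = sqrt(203.4) = 14.2618

|z| = 14.2618


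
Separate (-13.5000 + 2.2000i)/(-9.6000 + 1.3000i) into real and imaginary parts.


Multiply by conjugate: (-13.5000 + 2.2000i)(-9.6000 - 1.3000i) / ((-9.6)^2 + 1.3^2)
Numerator real = -13.5*(-9.6) + 2.2*1.3 = 132.46
Numerator imag = 2.2*(-9.6) - (-13.5)*1.3 = -3.57
Denominator = 93.85
Re(z) = 132.46/93.85 = 1.4114
Im(z) = -3.57/93.85 = -0.0380

Re(z) = 1.4114, Im(z) = -0.0380


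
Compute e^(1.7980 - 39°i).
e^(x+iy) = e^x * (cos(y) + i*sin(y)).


e^1.7980 = 6.0376
cos(-39°) = 0.77715
sin(-39°) = -0.62932
Real = 6.0376*0.77715 = 4.6921
Imag = 6.0376*(-0.62932) = -3.7996

4.6921 - 3.7996i


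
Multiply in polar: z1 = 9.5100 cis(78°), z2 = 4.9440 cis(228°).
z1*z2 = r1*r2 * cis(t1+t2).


r = 9.5100 * 4.9440 = 47.0174
theta = 78° + 228° = 306° = 306° (mod 360)

47.0174 cis(306°)


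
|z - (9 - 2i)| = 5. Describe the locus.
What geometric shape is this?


|z - z0| = r is a circle with center z0 and radius r.
Center = (9, -2), radius = 5

Circle with center (9, -2) and radius 5


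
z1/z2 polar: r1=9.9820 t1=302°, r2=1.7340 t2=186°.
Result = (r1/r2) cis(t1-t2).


r = 9.9820 / 1.7340 = 5.7566
theta = 302° - 186° = 116° = 116° (mod 360)

5.7566 cis(116°)


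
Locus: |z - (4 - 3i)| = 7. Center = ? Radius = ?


|z - z0| = r is a circle with center z0 and radius r.
Center = (4, -3), radius = 7

Circle with center (4, -3) and radius 7


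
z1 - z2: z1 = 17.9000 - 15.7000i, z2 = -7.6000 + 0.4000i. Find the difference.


Real: 17.9 + 7.6 = 25.5
Imag: -15.7 - 0.4 = -16.1

25.5000 - 16.1000i


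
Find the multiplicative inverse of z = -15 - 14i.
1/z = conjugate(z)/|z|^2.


|z|^2 = 225+196 = 421
1/z = (-15 + 14i)/421

1/z = -0.0356 + 0.0333i


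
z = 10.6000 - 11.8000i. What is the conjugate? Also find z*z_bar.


z_bar = 10.6000 + 11.8000i
z*z_bar = 10.6^2 + (-11.8)^2 = 112.36 + 139.24 = 251.6

z_bar = 10.6000 + 11.8000i, z*z_bar = 251.6


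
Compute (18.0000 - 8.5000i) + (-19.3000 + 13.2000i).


Real: 18 - 19.3 = -1.3
Imag: -8.5 + 13.2 = 4.7

-1.3000 + 4.7000i


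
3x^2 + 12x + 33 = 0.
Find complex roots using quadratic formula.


disc = 12^2 - 4*3*33 = 144 - 396 = -252
sqrt(|disc|) = sqrt(252) = 15.8745
Real part = -12/(2*3) = -2.0000
Imag part = 15.8745/(2*3) = 2.6458

-2.0000 ± 2.6458i


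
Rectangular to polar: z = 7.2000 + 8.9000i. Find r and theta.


r = sqrt(51.84+79.21) = sqrt(131.05) = 11.4477
theta = atan2(8.9, 7.2) = 51.0275 degrees

r = 11.4477, theta = 51.0275 degrees


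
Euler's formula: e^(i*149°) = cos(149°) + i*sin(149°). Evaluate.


cos(149°) = -0.8572
sin(149°) = 0.5150

e^(i*149°) = -0.8572 + 0.5150i


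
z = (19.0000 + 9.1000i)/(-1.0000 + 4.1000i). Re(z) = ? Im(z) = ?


Multiply by conjugate: (19.0000 + 9.1000i)(-1.0000 - 4.1000i) / ((-1)^2 + 4.1^2)
Numerator real = 19*(-1) + 9.1*4.1 = 18.31
Numerator imag = 9.1*(-1) - 19*4.1 = -87
Denominator = 17.81
Re(z) = 18.31/17.81 = 1.0281
Im(z) = -87/17.81 = -4.8849

Re(z) = 1.0281, Im(z) = -4.8849


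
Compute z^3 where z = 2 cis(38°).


r^3 = 2^3 = 8
n*theta = 3*38° = 114° = 114° (mod 360)
a = 8*cos(114°) = -3.2539
b = 8*sin(114°) = 7.3084

8 cis(114°) = -3.2539 + 7.3084i


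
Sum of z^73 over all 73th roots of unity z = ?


The roots are w_k = w^k with w = e^(2*pi*i/73), and (w^k)^73 = (w^73)^k.
So S = 1 + u + u^2 + ... + u^(72) with u = w^73.
73 = 1*73 + 0, so 73 is a multiple of 73 and u = (w^73)^1 = 1.
Every one of the 73 terms equals 1: S = 73

S = 73


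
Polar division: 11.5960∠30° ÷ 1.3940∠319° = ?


r = 11.5960 / 1.3940 = 8.3185
theta = 30° - 319° = -289° = 71° (mod 360)

8.3185 cis(71°)


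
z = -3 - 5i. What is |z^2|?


|z| = sqrt(9+25) = sqrt(34) = 5.8310
|z^2| = |z|^2 = (sqrt(34))^2 = 34

|z^2| = 34


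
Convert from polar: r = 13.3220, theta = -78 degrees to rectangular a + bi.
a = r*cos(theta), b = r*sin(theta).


a = 13.3220*cos(-78°) = 13.3220*0.20791 = 2.7698
b = 13.3220*sin(-78°) = 13.3220*(-0.97815) = -13.0309

2.7698 - 13.0309i


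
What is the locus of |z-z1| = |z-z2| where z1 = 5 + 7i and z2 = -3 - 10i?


Equal distances means the locus is the perpendicular bisector of z1 and z2.
Midpoint = ((5+(-3))/2, (7+(-10))/2) = (1.0000, -1.5000)

Perpendicular bisector through (1.0000, -1.5000)


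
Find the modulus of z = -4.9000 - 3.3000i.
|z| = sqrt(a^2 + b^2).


|z| = sqrt((-4.9)^2 + (-3.3)^2) = sqrt(24.01 + 10.89) = sqrt(34.9) = 5.9076

|z| = 5.9076


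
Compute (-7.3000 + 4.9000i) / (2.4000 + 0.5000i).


Conjugate of z2 = 2.4000 - 0.5000i
Numerator: (-7.3000 + 4.9000i)(2.4000 - 0.5000i) = -15.0700 + 15.4100i
Denominator: 2.4^2 + 0.5^2 = 6.01
Result = (-15.0700 + 15.4100i)/6.01

-2.5075 + 2.5641i


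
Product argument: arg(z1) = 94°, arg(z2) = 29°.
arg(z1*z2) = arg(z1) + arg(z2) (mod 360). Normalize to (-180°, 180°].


arg(z1*z2) = 94° + 29° = 123°
Normalized to (-180°, 180°]: 123°

123°


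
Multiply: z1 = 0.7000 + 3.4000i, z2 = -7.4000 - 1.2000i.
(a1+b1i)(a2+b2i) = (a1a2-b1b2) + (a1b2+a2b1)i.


Real = 0.7*(-7.4) - 3.4*(-1.2) = -5.18 - (-4.08) = -1.1
Imag = 0.7*(-1.2) - (7.4)*3.4 = -0.84 - (25.16) = -26

-1.1000 - 26.0000i


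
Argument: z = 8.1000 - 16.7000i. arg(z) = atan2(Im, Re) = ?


Re = 8.1, Im = -16.7
arg = atan2(-16.7, 8.1) = -64.1252 degrees

arg(z) = -64.1252 degrees


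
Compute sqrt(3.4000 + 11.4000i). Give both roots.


|z| = sqrt(11.56+129.96) = 11.8962
sqrt((|z|+a)/2) = sqrt((11.8962+3.4)/2) = sqrt(7.6481) = 2.7655
sqrt((|z|-a)/2) = sqrt((11.8962-3.4)/2) = sqrt(4.2481) = 2.0611

±(2.7655 + 2.0611i) i.e. 2.7655 + 2.0611i and -2.7655 - 2.0611i


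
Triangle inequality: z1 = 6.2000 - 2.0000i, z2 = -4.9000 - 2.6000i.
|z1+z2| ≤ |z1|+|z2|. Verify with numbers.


|z1| = sqrt(6.2^2 + (-2)^2) = sqrt(42.44) = 6.5146
|z2| = sqrt((-4.9)^2 + (-2.6)^2) = sqrt(30.77) = 5.5471
z1+z2 = 1.3000 - 4.6000i
|z1+z2| = sqrt(22.85) = 4.7802
|z1|+|z2| = 6.5146 + 5.5471 = 12.0617

|z1+z2| = 4.7802 ≤ |z1|+|z2| = 12.0617 (verified)


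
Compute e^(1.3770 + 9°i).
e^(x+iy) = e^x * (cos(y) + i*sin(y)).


e^1.3770 = 3.9630
cos(9°) = 0.98769
sin(9°) = 0.15643
Real = 3.9630*0.98769 = 3.9142
Imag = 3.9630*0.15643 = 0.6199

3.9142 + 0.6199i


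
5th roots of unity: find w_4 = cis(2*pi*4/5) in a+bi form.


Angle = 360*4/5 = 288°
a = cos(288°) = 0.3090
b = sin(288°) = -0.9511

0.3090 - 0.9511i


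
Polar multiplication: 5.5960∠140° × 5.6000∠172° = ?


r = 5.5960 * 5.6000 = 31.3376
theta = 140° + 172° = 312° = 312° (mod 360)

31.3376 cis(312°)


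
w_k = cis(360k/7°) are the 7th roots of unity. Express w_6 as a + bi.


Angle = 360*6/7 = 308.5714°
a = cos(308.5714°) = 0.6235
b = sin(308.5714°) = -0.7818

0.6235 - 0.7818i


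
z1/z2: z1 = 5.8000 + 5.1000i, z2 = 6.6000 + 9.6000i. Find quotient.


Conjugate of z2 = 6.6000 - 9.6000i
Numerator: (5.8000 + 5.1000i)(6.6000 - 9.6000i) = 87.2400 - 22.0200i
Denominator: 6.6^2 + 9.6^2 = 135.72
Result = (87.2400 - 22.0200i)/135.72

0.6428 - 0.1622i


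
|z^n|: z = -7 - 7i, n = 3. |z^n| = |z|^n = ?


|z| = sqrt(49+49) = sqrt(98) = 9.8995
|z^3| = |z|^3 = (sqrt(98))^3 = 98*sqrt(98)

|z^3| = 98*sqrt(98) ≈ 970.1505


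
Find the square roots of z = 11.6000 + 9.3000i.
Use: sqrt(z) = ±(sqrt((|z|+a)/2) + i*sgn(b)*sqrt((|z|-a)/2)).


|z| = sqrt(134.56+86.49) = 14.8678
sqrt((|z|+a)/2) = sqrt((14.8678+11.6)/2) = sqrt(13.2339) = 3.6378
sqrt((|z|-a)/2) = sqrt((14.8678-11.6)/2) = sqrt(1.6339) = 1.2782

±(3.6378 + 1.2782i) i.e. 3.6378 + 1.2782i and -3.6378 - 1.2782i


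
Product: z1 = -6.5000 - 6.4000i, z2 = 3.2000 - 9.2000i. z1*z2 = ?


Real = -6.5*3.2 - (-6.4)*(-9.2) = -20.8 - 58.88 = -79.68
Imag = -6.5*(-9.2) + 3.2*(-6.4) = 59.8 - (20.48) = 39.32

-79.6800 + 39.3200i


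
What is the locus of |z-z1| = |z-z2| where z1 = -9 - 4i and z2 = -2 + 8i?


Equal distances means the locus is the perpendicular bisector of z1 and z2.
Midpoint = ((-9+(-2))/2, (-4+8)/2) = (-5.5000, 2.0000)

Perpendicular bisector through (-5.5000, 2.0000)


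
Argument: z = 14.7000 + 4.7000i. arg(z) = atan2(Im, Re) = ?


Re = 14.7, Im = 4.7
arg = atan2(4.7, 14.7) = 17.7305 degrees

arg(z) = 17.7305 degrees


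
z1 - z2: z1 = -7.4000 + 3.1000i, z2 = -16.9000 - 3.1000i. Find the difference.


Real: -7.4 + 16.9 = 9.5
Imag: 3.1 + 3.1 = 6.2

9.5000 + 6.2000i


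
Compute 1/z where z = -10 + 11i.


|z|^2 = 100+121 = 221
1/z = (-10 - 11i)/221

1/z = -0.0452 - 0.0498i


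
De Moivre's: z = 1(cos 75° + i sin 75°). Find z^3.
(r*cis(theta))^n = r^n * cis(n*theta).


r^3 = 1^3 = 1
n*theta = 3*75° = 225° = 225° (mod 360)
a = 1*cos(225°) = -0.7071
b = 1*sin(225°) = -0.7071

1 cis(225°) = -0.7071 - 0.7071i


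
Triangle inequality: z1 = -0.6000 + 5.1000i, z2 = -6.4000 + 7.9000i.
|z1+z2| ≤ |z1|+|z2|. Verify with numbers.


|z1| = sqrt((-0.6)^2 + 5.1^2) = sqrt(26.37) = 5.1352
|z2| = sqrt((-6.4)^2 + 7.9^2) = sqrt(103.37) = 10.1671
z1+z2 = -7.0000 + 13.0000i
|z1+z2| = sqrt(218) = 14.7648
|z1|+|z2| = 5.1352 + 10.1671 = 15.3023

|z1+z2| = 14.7648 ≤ |z1|+|z2| = 15.3023 (verified)


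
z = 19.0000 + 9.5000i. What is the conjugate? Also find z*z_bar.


z_bar = 19.0000 - 9.5000i
z*z_bar = 19^2 + 9.5^2 = 361 + 90.25 = 451.25

z_bar = 19.0000 - 9.5000i, z*z_bar = 451.25


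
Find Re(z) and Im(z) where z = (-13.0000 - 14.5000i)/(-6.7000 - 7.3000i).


Multiply by conjugate: (-13.0000 - 14.5000i)(-6.7000 + 7.3000i) / ((-6.7)^2 + (-7.3)^2)
Numerator real = -13*(-6.7) - (14.5)*(-7.3) = 192.95
Numerator imag = -14.5*(-6.7) - (-13)*(-7.3) = 2.25
Denominator = 98.18
Re(z) = 192.95/98.18 = 1.9653
Im(z) = 2.25/98.18 = 0.0229

Re(z) = 1.9653, Im(z) = 0.0229


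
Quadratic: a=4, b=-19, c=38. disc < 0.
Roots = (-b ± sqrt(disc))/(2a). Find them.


disc = (-19)^2 - 4*4*38 = 361 - 608 = -247
sqrt(|disc|) = sqrt(247) = 15.7162
Real part = 19/(2*4) = 2.3750
Imag part = 15.7162/(2*4) = 1.9645

2.3750 ± 1.9645i


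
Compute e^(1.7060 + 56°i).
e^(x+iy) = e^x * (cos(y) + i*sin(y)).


e^1.7060 = 5.5069
cos(56°) = 0.55919
sin(56°) = 0.82904
Real = 5.5069*0.55919 = 3.0794
Imag = 5.5069*0.82904 = 4.5654

3.0794 + 4.5654i


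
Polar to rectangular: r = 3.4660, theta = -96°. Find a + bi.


a = 3.4660*cos(-96°) = 3.4660*(-0.10453) = -0.3623
b = 3.4660*sin(-96°) = 3.4660*(-0.99452) = -3.4470

-0.3623 - 3.4470i


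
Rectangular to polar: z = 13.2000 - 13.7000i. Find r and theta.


r = sqrt(174.24+187.69) = sqrt(361.93) = 19.0245
theta = atan2(-13.7, 13.2) = -46.0649 degrees

r = 19.0245, theta = -46.0649 degrees


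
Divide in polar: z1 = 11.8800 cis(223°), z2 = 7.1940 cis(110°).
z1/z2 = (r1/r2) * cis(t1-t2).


r = 11.8800 / 7.1940 = 1.6514
theta = 223° - 110° = 113° = 113° (mod 360)

1.6514 cis(113°)


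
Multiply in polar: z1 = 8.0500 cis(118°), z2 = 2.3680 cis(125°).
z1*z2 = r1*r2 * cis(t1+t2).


r = 8.0500 * 2.3680 = 19.0624
theta = 118° + 125° = 243° = 243° (mod 360)

19.0624 cis(243°)


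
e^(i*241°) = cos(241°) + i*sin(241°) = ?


cos(241°) = -0.4848
sin(241°) = -0.8746

e^(i*241°) = -0.4848 - 0.8746i


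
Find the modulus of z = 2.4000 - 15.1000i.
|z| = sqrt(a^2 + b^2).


|z| = sqrt(2.4^2 + (-15.1)^2) = sqrt(5.76 + 228.01) = sqrt(233.77) = 15.2895

|z| = 15.2895


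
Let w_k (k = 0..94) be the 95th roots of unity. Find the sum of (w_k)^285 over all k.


The roots are w_k = w^k with w = e^(2*pi*i/95), and (w^k)^285 = (w^285)^k.
So S = 1 + u + u^2 + ... + u^(94) with u = w^285.
285 = 3*95 + 0, so 285 is a multiple of 95 and u = (w^95)^3 = 1.
Every one of the 95 terms equals 1: S = 95

S = 95


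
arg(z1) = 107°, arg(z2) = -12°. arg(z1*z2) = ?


arg(z1*z2) = 107° - 12° = 95°
Normalized to (-180°, 180°]: 95°

95°


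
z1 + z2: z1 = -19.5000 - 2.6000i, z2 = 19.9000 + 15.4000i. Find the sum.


Real: -19.5 + 19.9 = 0.4
Imag: -2.6 + 15.4 = 12.8

0.4000 + 12.8000i


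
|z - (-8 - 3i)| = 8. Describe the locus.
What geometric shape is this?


|z - z0| = r is a circle with center z0 and radius r.
Center = (-8, -3), radius = 8

Circle with center (-8, -3) and radius 8


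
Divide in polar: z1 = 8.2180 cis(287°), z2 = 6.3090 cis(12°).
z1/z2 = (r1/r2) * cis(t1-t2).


r = 8.2180 / 6.3090 = 1.3026
theta = 287° - 12° = 275° = 275° (mod 360)

1.3026 cis(275°)


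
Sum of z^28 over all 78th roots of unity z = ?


The roots are w_k = w^k with w = e^(2*pi*i/78), and (w^k)^28 = (w^28)^k.
So S = 1 + u + u^2 + ... + u^(77) with u = w^28.
28 = 0*78 + 28, so 28 is not a multiple of 78: u = w^28 ≠ 1 (w is a primitive 78th root), while u^78 = (w^78)^28 = 1.
Geometric series: S = (1 - u^78)/(1 - u) = (1 - 1)/(1 - u) = 0

S = 0


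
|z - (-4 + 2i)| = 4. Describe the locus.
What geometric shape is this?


|z - z0| = r is a circle with center z0 and radius r.
Center = (-4, 2), radius = 4

Circle with center (-4, 2) and radius 4


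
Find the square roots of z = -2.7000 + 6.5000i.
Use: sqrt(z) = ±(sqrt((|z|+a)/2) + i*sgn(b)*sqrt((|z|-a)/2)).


|z| = sqrt(7.29+42.25) = 7.0385
sqrt((|z|+a)/2) = sqrt((7.0385+(-2.7))/2) = sqrt(2.1692) = 1.4728
sqrt((|z|-a)/2) = sqrt((7.0385-(-2.7))/2) = sqrt(4.8692) = 2.2066

±(1.4728 + 2.2066i) i.e. 1.4728 + 2.2066i and -1.4728 - 2.2066i


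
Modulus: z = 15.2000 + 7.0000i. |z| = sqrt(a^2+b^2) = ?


|z| = sqrt(15.2^2 + 7^2) = sqrt(231.04 + 49) = sqrt(280.04) = 16.7344

|z| = 16.7344


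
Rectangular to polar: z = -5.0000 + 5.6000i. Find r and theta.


r = sqrt(25+31.36) = sqrt(56.36) = 7.5073
theta = atan2(5.6, -5) = 131.7603 degrees

r = 7.5073, theta = 131.7603 degrees


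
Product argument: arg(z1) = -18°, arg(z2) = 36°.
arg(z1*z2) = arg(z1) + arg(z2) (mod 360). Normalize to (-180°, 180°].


arg(z1*z2) = -18° + 36° = 18°
Normalized to (-180°, 180°]: 18°

18°


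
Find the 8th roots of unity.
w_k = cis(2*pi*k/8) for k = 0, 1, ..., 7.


The 8th roots of unity are cis(360k/8°) for k=0..7
Angle step = 360/8 = 45°
Primitive root: cis(45°)
Primitive root = 0.7071 + 0.7071i

8 roots at angles: 0°, 45°, 90°, 135°, 180°, 225°, 270°, 315°


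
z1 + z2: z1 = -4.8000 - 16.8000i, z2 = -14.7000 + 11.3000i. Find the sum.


Real: -4.8 - 14.7 = -19.5
Imag: -16.8 + 11.3 = -5.5

-19.5000 - 5.5000i


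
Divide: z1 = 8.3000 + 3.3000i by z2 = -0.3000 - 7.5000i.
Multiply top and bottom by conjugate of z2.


Conjugate of z2 = -0.3000 + 7.5000i
Numerator: (8.3000 + 3.3000i)(-0.3000 + 7.5000i) = -27.2400 + 61.2600i
Denominator: (-0.3)^2 + (-7.5)^2 = 56.34
Result = (-27.2400 + 61.2600i)/56.34

-0.4835 + 1.0873i


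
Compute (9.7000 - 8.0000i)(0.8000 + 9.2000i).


Real = 9.7*0.8 - (-8)*9.2 = 7.76 - (-73.6) = 81.36
Imag = 9.7*9.2 + 0.8*(-8) = 89.24 - (6.4) = 82.84

81.3600 + 82.8400i


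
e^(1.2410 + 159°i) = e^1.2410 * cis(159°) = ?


e^1.2410 = 3.4591
cos(159°) = -0.93358
sin(159°) = 0.35837
Real = 3.4591*(-0.93358) = -3.2293
Imag = 3.4591*0.35837 = 1.2396

-3.2293 + 1.2396i


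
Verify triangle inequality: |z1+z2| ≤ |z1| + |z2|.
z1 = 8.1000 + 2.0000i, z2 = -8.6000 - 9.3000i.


|z1| = sqrt(8.1^2 + 2^2) = sqrt(69.61) = 8.3433
|z2| = sqrt((-8.6)^2 + (-9.3)^2) = sqrt(160.45) = 12.6669
z1+z2 = -0.5000 - 7.3000i
|z1+z2| = sqrt(53.54) = 7.3171
|z1|+|z2| = 8.3433 + 12.6669 = 21.0102

|z1+z2| = 7.3171 ≤ |z1|+|z2| = 21.0102 (verified)


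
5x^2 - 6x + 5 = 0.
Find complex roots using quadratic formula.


disc = (-6)^2 - 4*5*5 = 36 - 100 = -64
sqrt(|disc|) = sqrt(64) = 8.0000
Real part = 6/(2*5) = 0.6000
Imag part = 8.0000/(2*5) = 0.8000

0.6000 ± 0.8000i


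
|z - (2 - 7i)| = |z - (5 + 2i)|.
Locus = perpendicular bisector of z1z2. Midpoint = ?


Equal distances means the locus is the perpendicular bisector of z1 and z2.
Midpoint = ((2+5)/2, (-7+2)/2) = (3.5000, -2.5000)

Perpendicular bisector through (3.5000, -2.5000)


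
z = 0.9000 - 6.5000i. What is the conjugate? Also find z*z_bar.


z_bar = 0.9000 + 6.5000i
z*z_bar = 0.9^2 + (-6.5)^2 = 0.81 + 42.25 = 43.06

z_bar = 0.9000 + 6.5000i, z*z_bar = 43.06


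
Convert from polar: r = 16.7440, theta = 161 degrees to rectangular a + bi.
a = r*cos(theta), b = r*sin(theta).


a = 16.7440*cos(161°) = 16.7440*(-0.94552) = -15.8318
b = 16.7440*sin(161°) = 16.7440*0.32557 = 5.4513

-15.8318 + 5.4513i


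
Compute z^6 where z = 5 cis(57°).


r^6 = 5^6 = 15625
n*theta = 6*57° = 342° = 342° (mod 360)
a = 15625*cos(342°) = 14860.2581
b = 15625*sin(342°) = -4828.3905

15625 cis(342°) = 14860.2581 - 4828.3905i


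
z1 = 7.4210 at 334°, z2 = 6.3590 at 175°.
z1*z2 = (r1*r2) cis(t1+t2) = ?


r = 7.4210 * 6.3590 = 47.1901
theta = 334° + 175° = 509° = 149° (mod 360)

47.1901 cis(149°)


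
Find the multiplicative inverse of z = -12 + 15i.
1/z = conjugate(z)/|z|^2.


|z|^2 = 144+225 = 369
1/z = (-12 - 15i)/369

1/z = -0.0325 - 0.0407i


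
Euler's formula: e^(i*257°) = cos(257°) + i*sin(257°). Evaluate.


cos(257°) = -0.2250
sin(257°) = -0.9744

e^(i*257°) = -0.2250 - 0.9744i


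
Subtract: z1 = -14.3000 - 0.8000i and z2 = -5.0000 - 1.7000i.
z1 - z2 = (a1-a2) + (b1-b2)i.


Real: -14.3 + 5 = -9.3
Imag: -0.8 + 1.7 = 0.9

-9.3000 + 0.9000i


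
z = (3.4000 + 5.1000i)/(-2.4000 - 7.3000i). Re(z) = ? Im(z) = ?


Multiply by conjugate: (3.4000 + 5.1000i)(-2.4000 + 7.3000i) / ((-2.4)^2 + (-7.3)^2)
Numerator real = 3.4*(-2.4) + 5.1*(-7.3) = -45.39
Numerator imag = 5.1*(-2.4) - 3.4*(-7.3) = 12.58
Denominator = 59.05
Re(z) = -45.39/59.05 = -0.7687
Im(z) = 12.58/59.05 = 0.2130

Re(z) = -0.7687, Im(z) = 0.2130


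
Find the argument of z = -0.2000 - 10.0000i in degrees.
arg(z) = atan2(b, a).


Re = -0.2, Im = -10
arg = atan2(-10, -0.2) = -91.1458 degrees

arg(z) = -91.1458 degrees


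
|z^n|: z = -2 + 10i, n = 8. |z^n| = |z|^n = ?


|z| = sqrt(4+100) = sqrt(104) = 10.1980
|z^8| = |z|^8 = (sqrt(104))^8 = 104^4 = 116985856

|z^8| = 116985856


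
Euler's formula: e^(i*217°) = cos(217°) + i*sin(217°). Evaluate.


cos(217°) = -0.7986
sin(217°) = -0.6018

e^(i*217°) = -0.7986 - 0.6018i


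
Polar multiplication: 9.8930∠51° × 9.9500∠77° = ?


r = 9.8930 * 9.9500 = 98.4353
theta = 51° + 77° = 128° = 128° (mod 360)

98.4353 cis(128°)


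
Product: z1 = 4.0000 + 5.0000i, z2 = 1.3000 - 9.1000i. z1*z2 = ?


Real = 4*1.3 - 5*(-9.1) = 5.2 - (-45.5) = 50.7
Imag = 4*(-9.1) + 1.3*5 = -36.4 + 6.5 = -29.9

50.7000 - 29.9000i


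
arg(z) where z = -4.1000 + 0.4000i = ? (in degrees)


Re = -4.1, Im = 0.4
arg = atan2(0.4, -4.1) = 174.4278 degrees

arg(z) = 174.4278 degrees


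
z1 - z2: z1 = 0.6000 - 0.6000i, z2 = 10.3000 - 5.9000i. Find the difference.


Real: 0.6 - 10.3 = -9.7
Imag: -0.6 + 5.9 = 5.3

-9.7000 + 5.3000i


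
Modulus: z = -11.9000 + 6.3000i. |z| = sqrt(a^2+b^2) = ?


|z| = sqrt((-11.9)^2 + 6.3^2) = sqrt(141.61 + 39.69) = sqrt(181.3) = 13.4648

|z| = 13.4648


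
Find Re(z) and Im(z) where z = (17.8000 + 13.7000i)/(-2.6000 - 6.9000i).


Multiply by conjugate: (17.8000 + 13.7000i)(-2.6000 + 6.9000i) / ((-2.6)^2 + (-6.9)^2)
Numerator real = 17.8*(-2.6) + 13.7*(-6.9) = -140.81
Numerator imag = 13.7*(-2.6) - 17.8*(-6.9) = 87.2
Denominator = 54.37
Re(z) = -140.81/54.37 = -2.5898
Im(z) = 87.2/54.37 = 1.6038

Re(z) = -2.5898, Im(z) = 1.6038


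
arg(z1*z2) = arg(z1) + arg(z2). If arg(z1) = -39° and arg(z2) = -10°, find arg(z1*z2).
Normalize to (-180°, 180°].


arg(z1*z2) = -39° - 10° = -49°
Normalized to (-180°, 180°]: -49°

-49°


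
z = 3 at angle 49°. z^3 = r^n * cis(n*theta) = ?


r^3 = 3^3 = 27
n*theta = 3*49° = 147° = 147° (mod 360)
a = 27*cos(147°) = -22.6441
b = 27*sin(147°) = 14.7053

27 cis(147°) = -22.6441 + 14.7053i


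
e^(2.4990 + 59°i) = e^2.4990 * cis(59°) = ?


e^2.4990 = 12.1703
cos(59°) = 0.51504
sin(59°) = 0.85717
Real = 12.1703*0.51504 = 6.2682
Imag = 12.1703*0.85717 = 10.4320

6.2682 + 10.4320i


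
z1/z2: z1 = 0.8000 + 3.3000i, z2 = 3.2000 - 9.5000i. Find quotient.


Conjugate of z2 = 3.2000 + 9.5000i
Numerator: (0.8000 + 3.3000i)(3.2000 + 9.5000i) = -28.7900 + 18.1600i
Denominator: 3.2^2 + (-9.5)^2 = 100.49
Result = (-28.7900 + 18.1600i)/100.49

-0.2865 + 0.1807i


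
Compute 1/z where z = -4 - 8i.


|z|^2 = 16+64 = 80
1/z = (-4 + 8i)/80

1/z = -0.0500 + 0.1000i


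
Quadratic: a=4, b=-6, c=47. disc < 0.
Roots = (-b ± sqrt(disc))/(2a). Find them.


disc = (-6)^2 - 4*4*47 = 36 - 752 = -716
sqrt(|disc|) = sqrt(716) = 26.7582
Real part = 6/(2*4) = 0.7500
Imag part = 26.7582/(2*4) = 3.3448

0.7500 ± 3.3448i


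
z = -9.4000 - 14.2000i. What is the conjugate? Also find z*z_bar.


z_bar = -9.4000 + 14.2000i
z*z_bar = (-9.4)^2 + (-14.2)^2 = 88.36 + 201.64 = 290

z_bar = -9.4000 + 14.2000i, z*z_bar = 290


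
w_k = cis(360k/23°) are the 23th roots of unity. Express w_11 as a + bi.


Angle = 360*11/23 = 172.1739°
a = cos(172.1739°) = -0.9907
b = sin(172.1739°) = 0.1362

-0.9907 + 0.1362i


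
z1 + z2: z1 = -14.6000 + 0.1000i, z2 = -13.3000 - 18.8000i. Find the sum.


Real: -14.6 - 13.3 = -27.9
Imag: 0.1 - 18.8 = -18.7

-27.9000 - 18.7000i


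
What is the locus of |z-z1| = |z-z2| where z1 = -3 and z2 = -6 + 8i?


Equal distances means the locus is the perpendicular bisector of z1 and z2.
Midpoint = ((-3+(-6))/2, (0+8)/2) = (-4.5000, 4.0000)

Perpendicular bisector through (-4.5000, 4.0000)


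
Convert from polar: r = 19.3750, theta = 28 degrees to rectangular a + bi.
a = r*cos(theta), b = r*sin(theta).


a = 19.3750*cos(28°) = 19.3750*0.882948 = 17.1071
b = 19.3750*sin(28°) = 19.3750*0.46947 = 9.0960

17.1071 + 9.0960i


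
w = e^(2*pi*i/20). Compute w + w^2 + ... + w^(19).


With w = e^(2*pi*i/20), all 20 of the 20th roots of unity w^0 = 1, w, ..., w^(19) sum to 0: 1 + w + ... + w^(19) = (1 - w^20)/(1 - w) = 0 since w^20 = 1, w ≠ 1.
Removing the root 1: w + w^2 + ... + w^(19) = 0 - 1 = -1

Sum = -1


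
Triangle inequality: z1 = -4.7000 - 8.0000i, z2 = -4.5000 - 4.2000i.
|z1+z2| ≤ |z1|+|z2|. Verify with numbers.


|z1| = sqrt((-4.7)^2 + (-8)^2) = sqrt(86.09) = 9.2785
|z2| = sqrt((-4.5)^2 + (-4.2)^2) = sqrt(37.89) = 6.1555
z1+z2 = -9.2000 - 12.2000i
|z1+z2| = sqrt(233.48) = 15.2801
|z1|+|z2| = 9.2785 + 6.1555 = 15.4340

|z1+z2| = 15.2801 ≤ |z1|+|z2| = 15.4340 (verified)


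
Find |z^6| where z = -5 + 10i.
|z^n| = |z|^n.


|z| = sqrt(25+100) = sqrt(125) = 11.1803
|z^6| = |z|^6 = (sqrt(125))^6 = 125^3 = 1953125

|z^6| = 1953125


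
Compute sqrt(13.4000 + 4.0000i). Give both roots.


|z| = sqrt(179.56+16) = 13.9843
sqrt((|z|+a)/2) = sqrt((13.9843+13.4)/2) = sqrt(13.6921) = 3.7003
sqrt((|z|-a)/2) = sqrt((13.9843-13.4)/2) = sqrt(0.2921) = 0.5405

±(3.7003 + 0.5405i) i.e. 3.7003 + 0.5405i and -3.7003 - 0.5405i


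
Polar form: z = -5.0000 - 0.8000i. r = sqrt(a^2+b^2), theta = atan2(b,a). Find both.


r = sqrt(25+0.64) = sqrt(25.64) = 5.0636
theta = atan2(-0.8, -5) = -170.9097 degrees

r = 5.0636, theta = -170.9097 degrees


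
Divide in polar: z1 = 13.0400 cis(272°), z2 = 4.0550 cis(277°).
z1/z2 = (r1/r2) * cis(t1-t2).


r = 13.0400 / 4.0550 = 3.2158
theta = 272° - 277° = -5° = 355° (mod 360)

3.2158 cis(355°)


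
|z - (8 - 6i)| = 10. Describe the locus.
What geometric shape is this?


|z - z0| = r is a circle with center z0 and radius r.
Center = (8, -6), radius = 10

Circle with center (8, -6) and radius 10


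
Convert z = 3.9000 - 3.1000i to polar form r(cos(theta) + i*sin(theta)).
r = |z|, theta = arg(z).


r = sqrt(15.21+9.61) = sqrt(24.82) = 4.9820
theta = atan2(-3.1, 3.9) = -38.4802 degrees

r = 4.9820, theta = -38.4802 degrees


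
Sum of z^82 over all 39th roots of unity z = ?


The roots are w_k = w^k with w = e^(2*pi*i/39), and (w^k)^82 = (w^82)^k.
So S = 1 + u + u^2 + ... + u^(38) with u = w^82.
82 = 2*39 + 4, so 82 is not a multiple of 39: u = (w^39)^2 * w^4 = w^4 ≠ 1 (w is a primitive 39th root), while u^39 = (w^39)^82 = 1.
Geometric series: S = (1 - u^39)/(1 - u) = (1 - 1)/(1 - u) = 0

S = 0


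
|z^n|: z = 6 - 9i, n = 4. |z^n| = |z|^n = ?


|z| = sqrt(36+81) = sqrt(117) = 10.8167
|z^4| = |z|^4 = (sqrt(117))^4 = 117^2 = 13689

|z^4| = 13689


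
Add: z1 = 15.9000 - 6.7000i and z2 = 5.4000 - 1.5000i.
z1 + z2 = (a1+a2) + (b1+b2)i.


Real: 15.9 + 5.4 = 21.3
Imag: -6.7 - 1.5 = -8.2

21.3000 - 8.2000i


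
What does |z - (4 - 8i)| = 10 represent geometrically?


|z - z0| = r is a circle with center z0 and radius r.
Center = (4, -8), radius = 10

Circle with center (4, -8) and radius 10


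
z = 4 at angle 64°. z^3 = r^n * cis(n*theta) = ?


r^3 = 4^3 = 64
n*theta = 3*64° = 192° = 192° (mod 360)
a = 64*cos(192°) = -62.6014
b = 64*sin(192°) = -13.3063

64 cis(192°) = -62.6014 - 13.3063i


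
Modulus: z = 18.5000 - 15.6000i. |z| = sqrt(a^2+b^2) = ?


|z| = sqrt(18.5^2 + (-15.6)^2) = sqrt(342.25 + 243.36) = sqrt(585.61) = 24.1994

|z| = 24.1994


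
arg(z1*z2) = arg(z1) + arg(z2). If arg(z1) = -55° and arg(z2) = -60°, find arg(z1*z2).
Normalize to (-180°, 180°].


arg(z1*z2) = -55° - 60° = -115°
Normalized to (-180°, 180°]: -115°

-115°


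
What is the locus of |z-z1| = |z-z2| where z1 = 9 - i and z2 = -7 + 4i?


Equal distances means the locus is the perpendicular bisector of z1 and z2.
Midpoint = ((9+(-7))/2, (-1+4)/2) = (1.0000, 1.5000)

Perpendicular bisector through (1.0000, 1.5000)


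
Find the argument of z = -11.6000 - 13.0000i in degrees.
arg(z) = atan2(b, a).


Re = -11.6, Im = -13
arg = atan2(-13, -11.6) = -131.7428 degrees

arg(z) = -131.7428 degrees


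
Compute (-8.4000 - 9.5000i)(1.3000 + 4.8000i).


Real = -8.4*1.3 - (-9.5)*4.8 = -10.92 - (-45.6) = 34.68
Imag = -8.4*4.8 + 1.3*(-9.5) = -40.32 - (12.35) = -52.67

34.6800 - 52.6700i


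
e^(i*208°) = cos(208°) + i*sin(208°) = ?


cos(208°) = -0.8829
sin(208°) = -0.4695

e^(i*208°) = -0.8829 - 0.4695i


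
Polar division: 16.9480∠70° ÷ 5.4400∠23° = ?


r = 16.9480 / 5.4400 = 3.1154
theta = 70° - 23° = 47° = 47° (mod 360)

3.1154 cis(47°)


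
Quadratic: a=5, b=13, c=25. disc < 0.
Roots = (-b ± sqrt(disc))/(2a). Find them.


disc = 13^2 - 4*5*25 = 169 - 500 = -331
sqrt(|disc|) = sqrt(331) = 18.1934
Real part = -13/(2*5) = -1.3000
Imag part = 18.1934/(2*5) = 1.8193

-1.3000 ± 1.8193i


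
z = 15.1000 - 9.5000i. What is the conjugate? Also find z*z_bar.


z_bar = 15.1000 + 9.5000i
z*z_bar = 15.1^2 + (-9.5)^2 = 228.01 + 90.25 = 318.26

z_bar = 15.1000 + 9.5000i, z*z_bar = 318.26


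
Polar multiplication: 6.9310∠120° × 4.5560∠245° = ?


r = 6.9310 * 4.5560 = 31.5776
theta = 120° + 245° = 365° = 5° (mod 360)

31.5776 cis(5°)


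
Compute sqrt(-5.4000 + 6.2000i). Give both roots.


|z| = sqrt(29.16+38.44) = 8.2219
sqrt((|z|+a)/2) = sqrt((8.2219+(-5.4))/2) = sqrt(1.4110) = 1.1878
sqrt((|z|-a)/2) = sqrt((8.2219-(-5.4))/2) = sqrt(6.8110) = 2.6098

±(1.1878 + 2.6098i) i.e. 1.1878 + 2.6098i and -1.1878 - 2.6098i


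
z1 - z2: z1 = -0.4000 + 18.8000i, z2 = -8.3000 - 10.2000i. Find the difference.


Real: -0.4 + 8.3 = 7.9
Imag: 18.8 + 10.2 = 29

7.9000 + 29.0000i


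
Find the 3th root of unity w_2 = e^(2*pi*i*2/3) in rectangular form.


Angle = 360*2/3 = 240°
a = cos(240°) = -0.5000
b = sin(240°) = -0.8660

-0.5000 - 0.8660i


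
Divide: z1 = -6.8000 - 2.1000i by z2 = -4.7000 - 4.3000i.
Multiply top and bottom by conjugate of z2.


Conjugate of z2 = -4.7000 + 4.3000i
Numerator: (-6.8000 - 2.1000i)(-4.7000 + 4.3000i) = 40.9900 - 19.3700i
Denominator: (-4.7)^2 + (-4.3)^2 = 40.58
Result = (40.9900 - 19.3700i)/40.58

1.0101 - 0.4773i


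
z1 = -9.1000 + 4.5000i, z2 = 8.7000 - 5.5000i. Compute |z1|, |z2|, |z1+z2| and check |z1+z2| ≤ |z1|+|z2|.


|z1| = sqrt((-9.1)^2 + 4.5^2) = sqrt(103.06) = 10.1518
|z2| = sqrt(8.7^2 + (-5.5)^2) = sqrt(105.94) = 10.2927
z1+z2 = -0.4000 - i
|z1+z2| = sqrt(1.16) = 1.0770
|z1|+|z2| = 10.1518 + 10.2927 = 20.4445

|z1+z2| = 1.0770 ≤ |z1|+|z2| = 20.4445 (verified)


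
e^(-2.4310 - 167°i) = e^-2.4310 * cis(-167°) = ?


e^-2.4310 = 0.08795
cos(-167°) = -0.9744
sin(-167°) = -0.225
Real = 0.08795*(-0.9744) = -0.0857
Imag = 0.08795*(-0.225) = -0.0198

-0.0857 - 0.0198i


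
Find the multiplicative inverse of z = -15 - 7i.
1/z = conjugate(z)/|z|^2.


|z|^2 = 225+49 = 274
1/z = (-15 + 7i)/274

1/z = -0.0547 + 0.0255i


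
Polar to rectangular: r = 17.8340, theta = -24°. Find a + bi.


a = 17.8340*cos(-24°) = 17.8340*0.913545 = 16.2922
b = 17.8340*sin(-24°) = 17.8340*(-0.406737) = -7.2537

16.2922 - 7.2537i


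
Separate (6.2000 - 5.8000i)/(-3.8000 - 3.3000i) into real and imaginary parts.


Multiply by conjugate: (6.2000 - 5.8000i)(-3.8000 + 3.3000i) / ((-3.8)^2 + (-3.3)^2)
Numerator real = 6.2*(-3.8) - (5.8)*(-3.3) = -4.42
Numerator imag = -5.8*(-3.8) - 6.2*(-3.3) = 42.5
Denominator = 25.33
Re(z) = -4.42/25.33 = -0.1745
Im(z) = 42.5/25.33 = 1.6779

Re(z) = -0.1745, Im(z) = 1.6779


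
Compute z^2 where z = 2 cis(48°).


r^2 = 2^2 = 4
n*theta = 2*48° = 96° = 96° (mod 360)
a = 4*cos(96°) = -0.4181
b = 4*sin(96°) = 3.9781

4 cis(96°) = -0.4181 + 3.9781i


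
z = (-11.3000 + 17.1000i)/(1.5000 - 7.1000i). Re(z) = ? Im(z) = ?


Multiply by conjugate: (-11.3000 + 17.1000i)(1.5000 + 7.1000i) / (1.5^2 + (-7.1)^2)
Numerator real = -11.3*1.5 + 17.1*(-7.1) = -138.36
Numerator imag = 17.1*1.5 - (-11.3)*(-7.1) = -54.58
Denominator = 52.66
Re(z) = -138.36/52.66 = -2.6274
Im(z) = -54.58/52.66 = -1.0365

Re(z) = -2.6274, Im(z) = -1.0365


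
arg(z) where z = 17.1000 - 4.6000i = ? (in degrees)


Re = 17.1, Im = -4.6
arg = atan2(-4.6, 17.1) = -15.0565 degrees

arg(z) = -15.0565 degrees


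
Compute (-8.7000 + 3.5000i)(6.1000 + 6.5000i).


Real = -8.7*6.1 - 3.5*6.5 = -53.07 - 22.75 = -75.82
Imag = -8.7*6.5 + 6.1*3.5 = -56.55 + 21.35 = -35.2

-75.8200 - 35.2000i


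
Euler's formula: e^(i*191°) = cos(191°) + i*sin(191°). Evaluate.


cos(191°) = -0.9816
sin(191°) = -0.1908

e^(i*191°) = -0.9816 - 0.1908i


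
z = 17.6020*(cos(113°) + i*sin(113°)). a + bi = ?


a = 17.6020*cos(113°) = 17.6020*(-0.39073) = -6.8776
b = 17.6020*sin(113°) = 17.6020*0.920505 = 16.2027

-6.8776 + 16.2027i


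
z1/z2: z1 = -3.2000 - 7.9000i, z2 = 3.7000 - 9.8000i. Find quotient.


Conjugate of z2 = 3.7000 + 9.8000i
Numerator: (-3.2000 - 7.9000i)(3.7000 + 9.8000i) = 65.5800 - 60.5900i
Denominator: 3.7^2 + (-9.8)^2 = 109.73
Result = (65.5800 - 60.5900i)/109.73

0.5976 - 0.5522i


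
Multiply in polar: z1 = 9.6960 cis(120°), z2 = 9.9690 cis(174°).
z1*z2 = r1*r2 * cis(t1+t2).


r = 9.6960 * 9.9690 = 96.6594
theta = 120° + 174° = 294° = 294° (mod 360)

96.6594 cis(294°)


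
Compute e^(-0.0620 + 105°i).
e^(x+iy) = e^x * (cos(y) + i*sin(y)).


e^-0.0620 = 0.9399
cos(105°) = -0.25882
sin(105°) = 0.96593
Real = 0.9399*(-0.25882) = -0.2433
Imag = 0.9399*0.96593 = 0.9079

-0.2433 + 0.9079i


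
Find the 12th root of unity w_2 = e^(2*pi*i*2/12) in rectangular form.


Angle = 360*2/12 = 60°
a = cos(60°) = 0.5000
b = sin(60°) = 0.8660

0.5000 + 0.8660i


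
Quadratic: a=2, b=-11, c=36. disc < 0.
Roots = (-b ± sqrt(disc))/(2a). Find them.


disc = (-11)^2 - 4*2*36 = 121 - 288 = -167
sqrt(|disc|) = sqrt(167) = 12.9228
Real part = 11/(2*2) = 2.7500
Imag part = 12.9228/(2*2) = 3.2307

2.7500 ± 3.2307i


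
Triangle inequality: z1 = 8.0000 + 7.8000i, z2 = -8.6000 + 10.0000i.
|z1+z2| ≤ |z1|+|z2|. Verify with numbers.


|z1| = sqrt(8^2 + 7.8^2) = sqrt(124.84) = 11.1732
|z2| = sqrt((-8.6)^2 + 10^2) = sqrt(173.96) = 13.1894
z1+z2 = -0.6000 + 17.8000i
|z1+z2| = sqrt(317.2) = 17.8101
|z1|+|z2| = 11.1732 + 13.1894 = 24.3626

|z1+z2| = 17.8101 ≤ |z1|+|z2| = 24.3626 (verified)


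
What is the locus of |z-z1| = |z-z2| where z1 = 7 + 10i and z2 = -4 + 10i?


Equal distances means the locus is the perpendicular bisector of z1 and z2.
Midpoint = ((7+(-4))/2, (10+10)/2) = (1.5000, 10.0000)

Perpendicular bisector through (1.5000, 10.0000)


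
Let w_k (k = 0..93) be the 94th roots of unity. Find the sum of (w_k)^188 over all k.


The roots are w_k = w^k with w = e^(2*pi*i/94), and (w^k)^188 = (w^188)^k.
So S = 1 + u + u^2 + ... + u^(93) with u = w^188.
188 = 2*94 + 0, so 188 is a multiple of 94 and u = (w^94)^2 = 1.
Every one of the 94 terms equals 1: S = 94

S = 94


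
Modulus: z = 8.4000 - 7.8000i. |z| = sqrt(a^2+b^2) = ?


|z| = sqrt(8.4^2 + (-7.8)^2) = sqrt(70.56 + 60.84) = sqrt(131.4) = 11.4630

|z| = 11.4630


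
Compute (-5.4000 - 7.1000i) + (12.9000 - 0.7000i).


Real: -5.4 + 12.9 = 7.5
Imag: -7.1 - 0.7 = -7.8

7.5000 - 7.8000i


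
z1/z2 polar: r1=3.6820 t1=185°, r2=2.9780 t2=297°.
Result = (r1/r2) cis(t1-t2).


r = 3.6820 / 2.9780 = 1.2364
theta = 185° - 297° = -112° = 248° (mod 360)

1.2364 cis(248°)
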